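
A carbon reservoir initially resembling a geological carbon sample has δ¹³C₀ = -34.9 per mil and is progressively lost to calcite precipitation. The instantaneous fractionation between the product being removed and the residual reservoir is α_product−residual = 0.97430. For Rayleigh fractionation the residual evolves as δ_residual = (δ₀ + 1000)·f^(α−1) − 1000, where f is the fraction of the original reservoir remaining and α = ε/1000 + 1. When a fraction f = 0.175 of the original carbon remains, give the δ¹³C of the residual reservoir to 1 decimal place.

Rayleigh residual: δ_res = (δ₀ + 1000)·f^(α−1) − 1000
α − 1 = -0.02570
f^(α−1) = 0.175^(-0.02570) = 1.045813
δ_res = (-34.9 + 1000) × 1.045813 − 1000 = 1009.314 − 1000 = 9.31 per mil

9.3 per mil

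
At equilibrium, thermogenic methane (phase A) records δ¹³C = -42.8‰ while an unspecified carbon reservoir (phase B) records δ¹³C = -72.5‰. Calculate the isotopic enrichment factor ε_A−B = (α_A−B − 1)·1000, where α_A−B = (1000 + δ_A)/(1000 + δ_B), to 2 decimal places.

α_A−B = (1000 + -42.8) / (1000 + -72.5) = 957.2 / 927.5 = 1.032022
ε_A−B = (1.032022 − 1) × 1000 = 32.022‰
(The approximation ε ≈ δ_A − δ_B would give 29.7‰.)

32.02‰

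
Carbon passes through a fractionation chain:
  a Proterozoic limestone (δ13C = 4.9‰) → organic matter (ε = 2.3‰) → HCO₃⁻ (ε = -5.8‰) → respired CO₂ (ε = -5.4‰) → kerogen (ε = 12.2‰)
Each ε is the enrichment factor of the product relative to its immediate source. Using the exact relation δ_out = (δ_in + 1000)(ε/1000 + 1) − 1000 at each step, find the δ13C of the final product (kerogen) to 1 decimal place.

8.1‰

step 1: δ = (4.90 + 1000)·(2.3/1000 + 1) − 1000 = 7.21‰
step 2: δ = (7.21 + 1000)·(-5.8/1000 + 1) − 1000 = 1.37‰
step 3: δ = (1.37 + 1000)·(-5.4/1000 + 1) − 1000 = -4.04‰
step 4: δ = (-4.04 + 1000)·(12.2/1000 + 1) − 1000 = 8.11‰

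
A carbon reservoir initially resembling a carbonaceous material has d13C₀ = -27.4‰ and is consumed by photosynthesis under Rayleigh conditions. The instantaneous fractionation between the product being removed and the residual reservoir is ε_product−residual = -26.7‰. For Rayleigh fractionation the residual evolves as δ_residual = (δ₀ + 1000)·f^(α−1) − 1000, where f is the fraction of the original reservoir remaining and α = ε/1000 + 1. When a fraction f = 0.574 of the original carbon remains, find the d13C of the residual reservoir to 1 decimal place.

Rayleigh residual: δ_res = (δ₀ + 1000)·f^(α−1) − 1000
α = ε/1000 + 1 = 0.97330, so α − 1 = -0.02670
f^(α−1) = 0.574^(-0.02670) = 1.014932
δ_res = (-27.4 + 1000) × 1.014932 − 1000 = 987.123 − 1000 = -12.88‰

-12.9‰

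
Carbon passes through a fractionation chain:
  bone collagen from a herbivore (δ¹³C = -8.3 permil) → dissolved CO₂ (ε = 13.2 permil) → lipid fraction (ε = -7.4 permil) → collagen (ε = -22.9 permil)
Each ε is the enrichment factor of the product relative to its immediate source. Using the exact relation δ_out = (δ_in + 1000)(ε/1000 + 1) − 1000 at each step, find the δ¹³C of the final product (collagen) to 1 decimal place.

-25.5 permil

step 1: δ = (-8.30 + 1000)·(13.2/1000 + 1) − 1000 = 4.79 permil
step 2: δ = (4.79 + 1000)·(-7.4/1000 + 1) − 1000 = -2.65 permil
step 3: δ = (-2.65 + 1000)·(-22.9/1000 + 1) − 1000 = -25.48 permil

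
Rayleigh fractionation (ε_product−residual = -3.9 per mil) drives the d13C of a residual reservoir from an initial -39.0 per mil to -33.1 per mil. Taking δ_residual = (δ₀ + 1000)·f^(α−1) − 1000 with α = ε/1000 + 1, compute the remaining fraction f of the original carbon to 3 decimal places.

α − 1 = ε/1000 = -0.0039
(δ_res + 1000)/(δ₀ + 1000) = (-33.1 + 1000)/(-39.0 + 1000) = 966.9/961.0 = 1.006139
f = 1.006139^(1/-0.0039) = exp(ln(1.006139)/-0.0039) = exp(0.00612/-0.0039)
f = exp(-1.5694) = 0.2082

0.208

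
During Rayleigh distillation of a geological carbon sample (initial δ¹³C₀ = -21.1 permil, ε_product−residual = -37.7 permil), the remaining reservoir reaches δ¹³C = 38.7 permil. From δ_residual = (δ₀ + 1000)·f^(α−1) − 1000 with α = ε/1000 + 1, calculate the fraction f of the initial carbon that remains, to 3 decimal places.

α − 1 = ε/1000 = -0.0377
(δ_res + 1000)/(δ₀ + 1000) = (38.7 + 1000)/(-21.1 + 1000) = 1038.7/978.9 = 1.061089
f = 1.061089^(1/-0.0377) = exp(ln(1.061089)/-0.0377) = exp(0.05930/-0.0377)
f = exp(-1.5728) = 0.2075

0.207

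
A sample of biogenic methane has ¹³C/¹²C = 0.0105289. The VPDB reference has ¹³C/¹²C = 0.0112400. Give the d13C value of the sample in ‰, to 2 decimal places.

d13C = (R_sample / R_standard − 1) × 1000
R_sample / R_standard = 0.0105289 / 0.0112400 = 0.936735
d13C = (0.936735 − 1) × 1000 = -63.265‰

-63.27‰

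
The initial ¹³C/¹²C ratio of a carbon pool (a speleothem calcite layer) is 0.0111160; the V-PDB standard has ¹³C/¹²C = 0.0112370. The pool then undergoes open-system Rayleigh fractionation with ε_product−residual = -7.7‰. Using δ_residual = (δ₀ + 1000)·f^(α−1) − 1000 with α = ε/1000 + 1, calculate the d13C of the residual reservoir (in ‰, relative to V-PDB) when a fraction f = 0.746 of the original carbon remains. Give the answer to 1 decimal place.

-8.5‰

δ₀ = (0.0111160/0.0112370 − 1)×1000 = (0.989232 − 1)×1000 = -10.768‰
α − 1 = ε/1000 = -0.0077
f^(α−1) = 0.746^(-0.0077) = 1.002259
δ_res = (-10.768 + 1000) × 1.002259 − 1000 = 991.467 − 1000 = -8.53‰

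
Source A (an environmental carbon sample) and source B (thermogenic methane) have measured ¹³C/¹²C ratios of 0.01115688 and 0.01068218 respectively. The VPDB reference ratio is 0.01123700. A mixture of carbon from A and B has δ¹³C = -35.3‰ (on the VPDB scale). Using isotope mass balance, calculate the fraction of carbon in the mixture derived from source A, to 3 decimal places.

δ_A = (0.01115688/0.01123700 − 1)×1000 = (0.992870 − 1)×1000 = -7.130‰
δ_B = (0.01068218/0.01123700 − 1)×1000 = (0.950626 − 1)×1000 = -49.374‰
f_A = (δ_mix − δ_B)/(δ_A − δ_B) = (-35.3 − (-49.374))/(-7.130 − (-49.374))
f_A = 14.074 / 42.244 = 0.3332

0.333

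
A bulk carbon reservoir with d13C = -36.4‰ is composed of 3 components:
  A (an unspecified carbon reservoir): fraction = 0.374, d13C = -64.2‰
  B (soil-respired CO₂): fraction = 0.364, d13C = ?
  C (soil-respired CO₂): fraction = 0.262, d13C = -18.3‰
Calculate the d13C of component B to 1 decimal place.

-20.9‰

Isotope mass balance: δ_bulk = Σ fᵢ·δᵢ.
-36.4 = 0.374×(-64.2) + 0.364×δ_B + 0.262×(-18.3)
0.364·δ_B = -36.4 − (-28.805) = -7.595
δ_B = -7.595 / 0.364 = -20.86‰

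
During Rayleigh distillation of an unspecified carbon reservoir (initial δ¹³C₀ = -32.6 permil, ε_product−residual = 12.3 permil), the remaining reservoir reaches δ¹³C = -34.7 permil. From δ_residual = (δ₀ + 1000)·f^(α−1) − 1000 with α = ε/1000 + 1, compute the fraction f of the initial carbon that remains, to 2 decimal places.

α − 1 = ε/1000 = 0.0123
(δ_res + 1000)/(δ₀ + 1000) = (-34.7 + 1000)/(-32.6 + 1000) = 965.3/967.4 = 0.997829
f = 0.997829^(1/0.0123) = exp(ln(0.997829)/0.0123) = exp(-0.00217/0.0123)
f = exp(-0.1767) = 0.8381

0.84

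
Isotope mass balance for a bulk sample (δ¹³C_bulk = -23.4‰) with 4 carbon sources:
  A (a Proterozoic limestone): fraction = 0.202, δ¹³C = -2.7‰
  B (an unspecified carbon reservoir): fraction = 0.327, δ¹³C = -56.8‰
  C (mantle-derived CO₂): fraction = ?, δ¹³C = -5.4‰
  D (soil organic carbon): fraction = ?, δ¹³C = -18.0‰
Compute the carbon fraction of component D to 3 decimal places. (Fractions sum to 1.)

Let f_D and f_C be the unknown fractions; fractions sum to 1 so f_D + f_C = 0.471.
Mass balance: Σ fᵢ·δᵢ = δ_bulk ⇒ f_D·(-18.0) + f_C·(-5.4) = -23.4 − (-19.119) = -4.281
Substitute f_C = 0.471 − f_D:
f_D·(-18.0 − -5.4) = -4.281 − 0.471×(-5.4) = -1.738
f_D = -1.738 / -12.6 = 0.1379

0.138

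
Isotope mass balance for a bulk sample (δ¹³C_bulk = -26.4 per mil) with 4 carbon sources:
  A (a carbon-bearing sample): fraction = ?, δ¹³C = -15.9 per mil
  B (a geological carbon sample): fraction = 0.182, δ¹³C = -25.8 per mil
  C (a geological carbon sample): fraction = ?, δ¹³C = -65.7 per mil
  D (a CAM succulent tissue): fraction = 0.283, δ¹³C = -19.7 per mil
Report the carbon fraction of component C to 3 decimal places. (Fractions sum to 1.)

Let f_C and f_A be the unknown fractions; fractions sum to 1 so f_C + f_A = 0.535.
Mass balance: Σ fᵢ·δᵢ = δ_bulk ⇒ f_C·(-65.7) + f_A·(-15.9) = -26.4 − (-10.271) = -16.129
Substitute f_A = 0.535 − f_C:
f_C·(-65.7 − -15.9) = -16.129 − 0.535×(-15.9) = -7.623
f_C = -7.623 / -49.8 = 0.1531

0.153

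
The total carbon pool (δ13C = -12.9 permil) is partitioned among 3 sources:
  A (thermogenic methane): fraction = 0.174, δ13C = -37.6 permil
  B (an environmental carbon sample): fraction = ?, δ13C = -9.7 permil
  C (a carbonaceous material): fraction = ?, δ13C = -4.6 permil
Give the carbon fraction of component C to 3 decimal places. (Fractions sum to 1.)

0.324

Let f_C and f_B be the unknown fractions; fractions sum to 1 so f_C + f_B = 0.826.
Mass balance: Σ fᵢ·δᵢ = δ_bulk ⇒ f_C·(-4.6) + f_B·(-9.7) = -12.9 − (-6.542) = -6.358
Substitute f_B = 0.826 − f_C:
f_C·(-4.6 − -9.7) = -6.358 − 0.826×(-9.7) = 1.655
f_C = 1.655 / 5.1 = 0.3244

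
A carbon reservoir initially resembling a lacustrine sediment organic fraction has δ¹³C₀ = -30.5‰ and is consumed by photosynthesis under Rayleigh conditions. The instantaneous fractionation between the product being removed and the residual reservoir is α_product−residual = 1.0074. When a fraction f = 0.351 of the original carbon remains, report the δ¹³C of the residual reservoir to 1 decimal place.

Rayleigh residual: δ_res = (δ₀ + 1000)·f^(α−1) − 1000
α − 1 = 0.00740
f^(α−1) = 0.351^(0.00740) = 0.992282
δ_res = (-30.5 + 1000) × 0.992282 − 1000 = 962.018 − 1000 = -37.98‰

-38.0‰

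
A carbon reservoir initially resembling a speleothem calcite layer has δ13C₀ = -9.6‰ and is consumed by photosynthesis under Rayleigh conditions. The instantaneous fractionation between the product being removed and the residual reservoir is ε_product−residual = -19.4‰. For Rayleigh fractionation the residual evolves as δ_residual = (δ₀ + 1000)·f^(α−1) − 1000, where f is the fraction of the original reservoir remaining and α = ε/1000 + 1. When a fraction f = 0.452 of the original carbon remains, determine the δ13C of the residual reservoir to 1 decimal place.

5.8‰

Rayleigh residual: δ_res = (δ₀ + 1000)·f^(α−1) − 1000
α = ε/1000 + 1 = 0.98060, so α − 1 = -0.01940
f^(α−1) = 0.452^(-0.01940) = 1.015524
δ_res = (-9.6 + 1000) × 1.015524 − 1000 = 1005.775 − 1000 = 5.78‰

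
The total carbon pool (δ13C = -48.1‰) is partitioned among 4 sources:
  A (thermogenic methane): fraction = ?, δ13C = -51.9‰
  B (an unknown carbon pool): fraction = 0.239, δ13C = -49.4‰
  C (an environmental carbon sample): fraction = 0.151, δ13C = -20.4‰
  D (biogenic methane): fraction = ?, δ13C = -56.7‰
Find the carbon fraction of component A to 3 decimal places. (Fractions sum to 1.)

Let f_A and f_D be the unknown fractions; fractions sum to 1 so f_A + f_D = 0.610.
Mass balance: Σ fᵢ·δᵢ = δ_bulk ⇒ f_A·(-51.9) + f_D·(-56.7) = -48.1 − (-14.887) = -33.213
Substitute f_D = 0.610 − f_A:
f_A·(-51.9 − -56.7) = -33.213 − 0.610×(-56.7) = 1.374
f_A = 1.374 / 4.8 = 0.2863

0.286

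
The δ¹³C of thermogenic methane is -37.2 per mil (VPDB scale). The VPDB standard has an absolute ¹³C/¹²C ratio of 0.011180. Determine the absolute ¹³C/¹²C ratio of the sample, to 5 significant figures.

R_sample = R_standard × (δ¹³C/1000 + 1)
R_sample = 0.011180 × (-37.2/1000 + 1) = 0.011180 × 0.962800
R_sample = 0.0107641

0.010764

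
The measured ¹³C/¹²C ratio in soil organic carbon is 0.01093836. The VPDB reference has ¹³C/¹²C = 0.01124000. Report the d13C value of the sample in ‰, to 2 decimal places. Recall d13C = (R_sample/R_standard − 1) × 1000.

d13C = (R_sample / R_standard − 1) × 1000
R_sample / R_standard = 0.01093836 / 0.01124000 = 0.973164
d13C = (0.973164 − 1) × 1000 = -26.836‰

-26.84‰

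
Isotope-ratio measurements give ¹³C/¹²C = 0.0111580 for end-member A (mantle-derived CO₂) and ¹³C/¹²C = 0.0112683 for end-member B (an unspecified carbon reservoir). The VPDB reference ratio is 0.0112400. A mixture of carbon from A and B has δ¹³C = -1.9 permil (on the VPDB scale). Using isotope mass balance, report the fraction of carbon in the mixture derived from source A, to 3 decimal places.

0.450

δ_A = (0.0111580/0.0112400 − 1)×1000 = (0.992705 − 1)×1000 = -7.295 permil
δ_B = (0.0112683/0.0112400 − 1)×1000 = (1.002518 − 1)×1000 = 2.518 permil
f_A = (δ_mix − δ_B)/(δ_A − δ_B) = (-1.9 − (2.518))/(-7.295 − (2.518))
f_A = -4.418 / -9.813 = 0.4502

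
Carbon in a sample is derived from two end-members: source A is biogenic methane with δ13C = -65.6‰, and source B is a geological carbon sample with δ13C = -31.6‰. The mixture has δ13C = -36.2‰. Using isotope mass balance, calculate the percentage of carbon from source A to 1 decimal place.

δ_mix = f_A·δ_A + (1 − f_A)·δ_B  ⇒  f_A = (δ_mix − δ_B)/(δ_A − δ_B)
f_A = (-36.2 − (-31.6)) / (-65.6 − (-31.6))
f_A = -4.6 / -34.0 = 0.1353

13.5%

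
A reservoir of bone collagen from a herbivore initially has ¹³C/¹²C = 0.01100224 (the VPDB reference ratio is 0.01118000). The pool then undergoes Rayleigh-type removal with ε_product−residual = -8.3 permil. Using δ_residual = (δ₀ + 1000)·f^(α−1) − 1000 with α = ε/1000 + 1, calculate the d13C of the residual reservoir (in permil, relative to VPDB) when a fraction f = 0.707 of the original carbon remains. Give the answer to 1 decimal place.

δ₀ = (0.01100224/0.01118000 − 1)×1000 = (0.984100 − 1)×1000 = -15.900 permil
α − 1 = ε/1000 = -0.0083
f^(α−1) = 0.707^(-0.0083) = 1.002882
δ_res = (-15.900 + 1000) × 1.002882 − 1000 = 986.936 − 1000 = -13.06 permil

-13.1 permil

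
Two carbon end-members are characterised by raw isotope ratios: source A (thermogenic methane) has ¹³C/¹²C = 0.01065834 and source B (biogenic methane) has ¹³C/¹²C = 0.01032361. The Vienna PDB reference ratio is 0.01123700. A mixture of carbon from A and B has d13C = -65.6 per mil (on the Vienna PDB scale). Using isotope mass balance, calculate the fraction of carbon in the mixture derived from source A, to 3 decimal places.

δ_A = (0.01065834/0.01123700 − 1)×1000 = (0.948504 − 1)×1000 = -51.496 per mil
δ_B = (0.01032361/0.01123700 − 1)×1000 = (0.918716 − 1)×1000 = -81.284 per mil
f_A = (δ_mix − δ_B)/(δ_A − δ_B) = (-65.6 − (-81.284))/(-51.496 − (-81.284))
f_A = 15.684 / 29.788 = 0.5265

0.527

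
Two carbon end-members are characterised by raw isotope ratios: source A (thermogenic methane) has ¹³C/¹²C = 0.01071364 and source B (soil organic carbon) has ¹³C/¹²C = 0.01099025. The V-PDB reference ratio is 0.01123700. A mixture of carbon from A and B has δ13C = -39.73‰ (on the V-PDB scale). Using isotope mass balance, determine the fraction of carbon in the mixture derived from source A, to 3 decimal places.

0.722

δ_A = (0.01071364/0.01123700 − 1)×1000 = (0.953425 − 1)×1000 = -46.575‰
δ_B = (0.01099025/0.01123700 − 1)×1000 = (0.978041 − 1)×1000 = -21.959‰
f_A = (δ_mix − δ_B)/(δ_A − δ_B) = (-39.73 − (-21.959))/(-46.575 − (-21.959))
f_A = -17.771 / -24.616 = 0.7219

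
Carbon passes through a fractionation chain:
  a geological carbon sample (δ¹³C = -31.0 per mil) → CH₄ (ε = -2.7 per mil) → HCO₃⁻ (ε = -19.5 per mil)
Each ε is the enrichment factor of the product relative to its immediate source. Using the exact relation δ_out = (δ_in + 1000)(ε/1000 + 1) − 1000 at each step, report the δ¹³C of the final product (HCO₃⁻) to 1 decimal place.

-52.5 per mil

step 1: δ = (-31.00 + 1000)·(-2.7/1000 + 1) − 1000 = -33.62 per mil
step 2: δ = (-33.62 + 1000)·(-19.5/1000 + 1) − 1000 = -52.46 per mil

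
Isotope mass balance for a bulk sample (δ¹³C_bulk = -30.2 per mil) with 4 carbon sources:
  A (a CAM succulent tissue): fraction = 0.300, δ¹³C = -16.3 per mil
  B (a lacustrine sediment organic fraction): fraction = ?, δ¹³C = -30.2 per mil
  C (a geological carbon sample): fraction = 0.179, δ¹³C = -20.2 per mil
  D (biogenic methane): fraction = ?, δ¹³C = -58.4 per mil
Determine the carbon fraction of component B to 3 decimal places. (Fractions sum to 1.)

0.310

Let f_B and f_D be the unknown fractions; fractions sum to 1 so f_B + f_D = 0.521.
Mass balance: Σ fᵢ·δᵢ = δ_bulk ⇒ f_B·(-30.2) + f_D·(-58.4) = -30.2 − (-8.506) = -21.694
Substitute f_D = 0.521 − f_B:
f_B·(-30.2 − -58.4) = -21.694 − 0.521×(-58.4) = 8.732
f_B = 8.732 / 28.2 = 0.3097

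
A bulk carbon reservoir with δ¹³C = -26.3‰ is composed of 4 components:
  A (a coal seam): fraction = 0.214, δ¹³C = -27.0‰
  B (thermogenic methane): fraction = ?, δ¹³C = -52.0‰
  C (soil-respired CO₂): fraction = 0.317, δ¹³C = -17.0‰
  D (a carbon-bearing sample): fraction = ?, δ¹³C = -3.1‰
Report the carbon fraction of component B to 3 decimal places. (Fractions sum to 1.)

0.280

Let f_B and f_D be the unknown fractions; fractions sum to 1 so f_B + f_D = 0.469.
Mass balance: Σ fᵢ·δᵢ = δ_bulk ⇒ f_B·(-52.0) + f_D·(-3.1) = -26.3 − (-11.167) = -15.133
Substitute f_D = 0.469 − f_B:
f_B·(-52.0 − -3.1) = -15.133 − 0.469×(-3.1) = -13.679
f_B = -13.679 / -48.9 = 0.2797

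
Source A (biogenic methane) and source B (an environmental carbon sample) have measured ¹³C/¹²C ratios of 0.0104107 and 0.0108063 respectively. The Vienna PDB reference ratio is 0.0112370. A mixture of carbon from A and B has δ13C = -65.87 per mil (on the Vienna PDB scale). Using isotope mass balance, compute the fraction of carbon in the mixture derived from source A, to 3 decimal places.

0.782

δ_A = (0.0104107/0.0112370 − 1)×1000 = (0.926466 − 1)×1000 = -73.534 per mil
δ_B = (0.0108063/0.0112370 − 1)×1000 = (0.961671 − 1)×1000 = -38.329 per mil
f_A = (δ_mix − δ_B)/(δ_A − δ_B) = (-65.87 − (-38.329))/(-73.534 − (-38.329))
f_A = -27.541 / -35.205 = 0.7823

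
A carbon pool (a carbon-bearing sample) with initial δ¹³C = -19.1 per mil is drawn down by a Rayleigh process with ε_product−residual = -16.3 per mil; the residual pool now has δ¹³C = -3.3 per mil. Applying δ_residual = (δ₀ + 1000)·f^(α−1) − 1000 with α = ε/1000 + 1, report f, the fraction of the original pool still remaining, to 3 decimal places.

0.375

α − 1 = ε/1000 = -0.0163
(δ_res + 1000)/(δ₀ + 1000) = (-3.3 + 1000)/(-19.1 + 1000) = 996.7/980.9 = 1.016108
f = 1.016108^(1/-0.0163) = exp(ln(1.016108)/-0.0163) = exp(0.01598/-0.0163)
f = exp(-0.9803) = 0.3752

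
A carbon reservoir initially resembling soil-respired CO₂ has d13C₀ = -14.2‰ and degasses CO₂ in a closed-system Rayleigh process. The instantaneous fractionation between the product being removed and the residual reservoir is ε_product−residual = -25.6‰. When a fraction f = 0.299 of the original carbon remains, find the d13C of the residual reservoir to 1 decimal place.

16.7‰

Rayleigh residual: δ_res = (δ₀ + 1000)·f^(α−1) − 1000
α = ε/1000 + 1 = 0.97440, so α − 1 = -0.02560
f^(α−1) = 0.299^(-0.02560) = 1.031390
δ_res = (-14.2 + 1000) × 1.031390 − 1000 = 1016.744 − 1000 = 16.74‰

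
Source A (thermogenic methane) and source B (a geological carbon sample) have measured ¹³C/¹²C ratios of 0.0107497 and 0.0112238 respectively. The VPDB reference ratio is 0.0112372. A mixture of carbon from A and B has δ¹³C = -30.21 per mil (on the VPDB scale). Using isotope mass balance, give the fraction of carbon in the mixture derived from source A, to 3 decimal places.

0.688

δ_A = (0.0107497/0.0112372 − 1)×1000 = (0.956617 − 1)×1000 = -43.383 per mil
δ_B = (0.0112238/0.0112372 − 1)×1000 = (0.998808 − 1)×1000 = -1.192 per mil
f_A = (δ_mix − δ_B)/(δ_A − δ_B) = (-30.21 − (-1.192))/(-43.383 − (-1.192))
f_A = -29.018 / -42.190 = 0.6878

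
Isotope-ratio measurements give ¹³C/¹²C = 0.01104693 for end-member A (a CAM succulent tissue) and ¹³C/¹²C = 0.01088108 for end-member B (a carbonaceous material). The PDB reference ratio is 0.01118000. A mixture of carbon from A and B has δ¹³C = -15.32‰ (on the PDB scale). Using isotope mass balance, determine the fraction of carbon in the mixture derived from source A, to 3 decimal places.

0.770

δ_A = (0.01104693/0.01118000 − 1)×1000 = (0.988097 − 1)×1000 = -11.903‰
δ_B = (0.01088108/0.01118000 − 1)×1000 = (0.973263 − 1)×1000 = -26.737‰
f_A = (δ_mix − δ_B)/(δ_A − δ_B) = (-15.32 − (-26.737))/(-11.903 − (-26.737))
f_A = 11.417 / 14.835 = 0.7696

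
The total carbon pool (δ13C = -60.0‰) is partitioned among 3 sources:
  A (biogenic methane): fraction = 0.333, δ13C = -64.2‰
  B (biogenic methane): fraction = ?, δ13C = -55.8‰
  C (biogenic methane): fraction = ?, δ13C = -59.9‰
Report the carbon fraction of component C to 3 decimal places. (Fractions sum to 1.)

0.342

Let f_C and f_B be the unknown fractions; fractions sum to 1 so f_C + f_B = 0.667.
Mass balance: Σ fᵢ·δᵢ = δ_bulk ⇒ f_C·(-59.9) + f_B·(-55.8) = -60.0 − (-21.379) = -38.621
Substitute f_B = 0.667 − f_C:
f_C·(-59.9 − -55.8) = -38.621 − 0.667×(-55.8) = -1.403
f_C = -1.403 / -4.1 = 0.3421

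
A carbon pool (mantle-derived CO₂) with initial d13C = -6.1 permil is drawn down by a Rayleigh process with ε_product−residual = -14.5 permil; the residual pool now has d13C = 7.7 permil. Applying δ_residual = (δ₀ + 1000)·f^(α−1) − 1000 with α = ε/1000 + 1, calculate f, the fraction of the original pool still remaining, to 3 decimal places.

α − 1 = ε/1000 = -0.0145
(δ_res + 1000)/(δ₀ + 1000) = (7.7 + 1000)/(-6.1 + 1000) = 1007.7/993.9 = 1.013885
f = 1.013885^(1/-0.0145) = exp(ln(1.013885)/-0.0145) = exp(0.01379/-0.0145)
f = exp(-0.9510) = 0.3864

0.386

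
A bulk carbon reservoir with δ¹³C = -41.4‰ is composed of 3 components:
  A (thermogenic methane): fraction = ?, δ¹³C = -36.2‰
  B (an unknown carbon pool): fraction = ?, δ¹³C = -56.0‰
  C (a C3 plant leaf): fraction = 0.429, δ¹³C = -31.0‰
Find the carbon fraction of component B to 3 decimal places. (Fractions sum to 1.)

0.375

Let f_B and f_A be the unknown fractions; fractions sum to 1 so f_B + f_A = 0.571.
Mass balance: Σ fᵢ·δᵢ = δ_bulk ⇒ f_B·(-56.0) + f_A·(-36.2) = -41.4 − (-13.299) = -28.101
Substitute f_A = 0.571 − f_B:
f_B·(-56.0 − -36.2) = -28.101 − 0.571×(-36.2) = -7.431
f_B = -7.431 / -19.8 = 0.3753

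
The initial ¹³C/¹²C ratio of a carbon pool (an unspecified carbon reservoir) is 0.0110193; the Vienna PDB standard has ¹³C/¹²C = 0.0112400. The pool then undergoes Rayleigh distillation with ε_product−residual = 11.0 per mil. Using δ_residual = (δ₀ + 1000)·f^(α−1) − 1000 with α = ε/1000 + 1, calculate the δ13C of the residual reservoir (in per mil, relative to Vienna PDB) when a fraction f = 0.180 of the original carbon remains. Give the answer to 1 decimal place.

-38.0 per mil

δ₀ = (0.0110193/0.0112400 − 1)×1000 = (0.980365 − 1)×1000 = -19.635 per mil
α − 1 = ε/1000 = 0.0110
f^(α−1) = 0.180^(0.0110) = 0.981314
δ_res = (-19.635 + 1000) × 0.981314 − 1000 = 962.046 − 1000 = -37.95 per mil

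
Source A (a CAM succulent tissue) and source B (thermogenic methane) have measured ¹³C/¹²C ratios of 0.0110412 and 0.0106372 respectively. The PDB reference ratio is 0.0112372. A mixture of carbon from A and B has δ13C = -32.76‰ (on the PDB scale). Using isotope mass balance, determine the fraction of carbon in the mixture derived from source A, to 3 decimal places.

0.574

δ_A = (0.0110412/0.0112372 − 1)×1000 = (0.982558 − 1)×1000 = -17.442‰
δ_B = (0.0106372/0.0112372 − 1)×1000 = (0.946606 − 1)×1000 = -53.394‰
f_A = (δ_mix − δ_B)/(δ_A − δ_B) = (-32.76 − (-53.394))/(-17.442 − (-53.394))
f_A = 20.634 / 35.952 = 0.5739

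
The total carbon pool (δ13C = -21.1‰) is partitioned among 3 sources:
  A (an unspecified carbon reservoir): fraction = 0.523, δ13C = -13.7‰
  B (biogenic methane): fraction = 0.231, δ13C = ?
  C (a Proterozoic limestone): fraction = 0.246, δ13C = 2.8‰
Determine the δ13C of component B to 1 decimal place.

Isotope mass balance: δ_bulk = Σ fᵢ·δᵢ.
-21.1 = 0.523×(-13.7) + 0.231×δ_B + 0.246×(2.8)
0.231·δ_B = -21.1 − (-6.476) = -14.624
δ_B = -14.624 / 0.231 = -63.31‰

-63.3‰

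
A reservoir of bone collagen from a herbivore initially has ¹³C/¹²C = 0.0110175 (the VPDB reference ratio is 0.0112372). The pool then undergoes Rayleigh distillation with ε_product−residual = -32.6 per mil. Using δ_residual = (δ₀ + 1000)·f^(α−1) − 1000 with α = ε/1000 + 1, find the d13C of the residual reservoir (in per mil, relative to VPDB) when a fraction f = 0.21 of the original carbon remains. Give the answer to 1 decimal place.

δ₀ = (0.0110175/0.0112372 − 1)×1000 = (0.980449 − 1)×1000 = -19.551 per mil
α − 1 = ε/1000 = -0.0326
f^(α−1) = 0.21^(-0.0326) = 1.052194
δ_res = (-19.551 + 1000) × 1.052194 − 1000 = 1031.622 − 1000 = 31.62 per mil

31.6 per mil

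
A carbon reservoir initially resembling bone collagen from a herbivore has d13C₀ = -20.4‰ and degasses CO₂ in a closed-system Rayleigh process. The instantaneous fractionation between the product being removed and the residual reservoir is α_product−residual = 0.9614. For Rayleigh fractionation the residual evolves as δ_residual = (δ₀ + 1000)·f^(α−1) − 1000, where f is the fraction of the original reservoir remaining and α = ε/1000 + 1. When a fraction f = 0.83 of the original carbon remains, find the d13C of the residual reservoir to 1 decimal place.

-13.3‰

Rayleigh residual: δ_res = (δ₀ + 1000)·f^(α−1) − 1000
α − 1 = -0.03860
f^(α−1) = 0.83^(-0.03860) = 1.007218
δ_res = (-20.4 + 1000) × 1.007218 − 1000 = 986.671 − 1000 = -13.33‰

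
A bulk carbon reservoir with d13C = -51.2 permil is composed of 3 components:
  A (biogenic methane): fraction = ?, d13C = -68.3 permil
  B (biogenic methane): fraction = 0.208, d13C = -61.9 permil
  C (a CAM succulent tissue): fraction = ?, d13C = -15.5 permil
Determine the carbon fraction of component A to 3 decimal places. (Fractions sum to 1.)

Let f_A and f_C be the unknown fractions; fractions sum to 1 so f_A + f_C = 0.792.
Mass balance: Σ fᵢ·δᵢ = δ_bulk ⇒ f_A·(-68.3) + f_C·(-15.5) = -51.2 − (-12.875) = -38.325
Substitute f_C = 0.792 − f_A:
f_A·(-68.3 − -15.5) = -38.325 − 0.792×(-15.5) = -26.049
f_A = -26.049 / -52.8 = 0.4933

0.493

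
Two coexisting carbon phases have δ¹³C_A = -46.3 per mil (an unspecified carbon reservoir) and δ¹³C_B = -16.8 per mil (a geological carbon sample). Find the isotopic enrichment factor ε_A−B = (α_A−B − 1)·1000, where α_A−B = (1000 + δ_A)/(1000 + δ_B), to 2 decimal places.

-30.00 per mil

α_A−B = (1000 + -46.3) / (1000 + -16.8) = 953.7 / 983.2 = 0.969996
ε_A−B = (0.969996 − 1) × 1000 = -30.004 per mil
(The approximation ε ≈ δ_A − δ_B would give -29.5 per mil.)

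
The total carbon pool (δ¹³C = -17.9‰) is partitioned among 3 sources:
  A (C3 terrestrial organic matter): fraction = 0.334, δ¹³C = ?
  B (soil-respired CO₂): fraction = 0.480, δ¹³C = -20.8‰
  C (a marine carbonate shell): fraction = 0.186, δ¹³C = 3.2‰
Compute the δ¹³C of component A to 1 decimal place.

Isotope mass balance: δ_bulk = Σ fᵢ·δᵢ.
-17.9 = 0.334×δ_A + 0.480×(-20.8) + 0.186×(3.2)
0.334·δ_A = -17.9 − (-9.389) = -8.511
δ_A = -8.511 / 0.334 = -25.48‰

-25.5‰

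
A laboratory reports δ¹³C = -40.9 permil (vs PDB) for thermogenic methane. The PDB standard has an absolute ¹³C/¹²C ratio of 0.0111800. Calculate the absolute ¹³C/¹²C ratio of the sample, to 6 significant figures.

R_sample = R_standard × (δ¹³C/1000 + 1)
R_sample = 0.0111800 × (-40.9/1000 + 1) = 0.0111800 × 0.959100
R_sample = 0.0107227

0.0107227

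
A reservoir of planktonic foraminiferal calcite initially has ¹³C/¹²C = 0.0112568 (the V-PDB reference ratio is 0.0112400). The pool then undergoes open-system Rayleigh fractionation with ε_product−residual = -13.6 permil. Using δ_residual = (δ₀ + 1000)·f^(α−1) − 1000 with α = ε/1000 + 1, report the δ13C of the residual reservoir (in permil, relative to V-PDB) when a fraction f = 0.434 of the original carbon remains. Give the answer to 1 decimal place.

12.9 permil

δ₀ = (0.0112568/0.0112400 − 1)×1000 = (1.001495 − 1)×1000 = 1.495 permil
α − 1 = ε/1000 = -0.0136
f^(α−1) = 0.434^(-0.0136) = 1.011417
δ_res = (1.495 + 1000) × 1.011417 − 1000 = 1012.928 − 1000 = 12.93 permil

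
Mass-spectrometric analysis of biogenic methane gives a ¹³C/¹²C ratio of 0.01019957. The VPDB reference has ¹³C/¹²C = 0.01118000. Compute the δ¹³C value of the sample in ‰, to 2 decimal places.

δ¹³C = (R_sample / R_standard − 1) × 1000
R_sample / R_standard = 0.01019957 / 0.01118000 = 0.912305
δ¹³C = (0.912305 − 1) × 1000 = -87.695‰

-87.69‰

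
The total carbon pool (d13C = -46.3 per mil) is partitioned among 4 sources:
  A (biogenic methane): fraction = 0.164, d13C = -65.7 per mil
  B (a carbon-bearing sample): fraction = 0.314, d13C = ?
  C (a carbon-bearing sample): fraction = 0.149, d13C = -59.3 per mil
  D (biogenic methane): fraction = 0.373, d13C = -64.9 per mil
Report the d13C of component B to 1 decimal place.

Isotope mass balance: δ_bulk = Σ fᵢ·δᵢ.
-46.3 = 0.164×(-65.7) + 0.314×δ_B + 0.149×(-59.3) + 0.373×(-64.9)
0.314·δ_B = -46.3 − (-43.818) = -2.482
δ_B = -2.482 / 0.314 = -7.90 per mil

-7.9 per mil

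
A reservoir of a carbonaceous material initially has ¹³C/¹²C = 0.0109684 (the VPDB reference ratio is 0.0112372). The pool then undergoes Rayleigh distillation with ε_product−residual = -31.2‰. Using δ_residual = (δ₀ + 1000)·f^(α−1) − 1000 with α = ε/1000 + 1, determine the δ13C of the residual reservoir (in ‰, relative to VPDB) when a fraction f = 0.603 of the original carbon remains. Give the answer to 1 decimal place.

δ₀ = (0.0109684/0.0112372 − 1)×1000 = (0.976079 − 1)×1000 = -23.921‰
α − 1 = ε/1000 = -0.0312
f^(α−1) = 0.603^(-0.0312) = 1.015907
δ_res = (-23.921 + 1000) × 1.015907 − 1000 = 991.606 − 1000 = -8.39‰

-8.4‰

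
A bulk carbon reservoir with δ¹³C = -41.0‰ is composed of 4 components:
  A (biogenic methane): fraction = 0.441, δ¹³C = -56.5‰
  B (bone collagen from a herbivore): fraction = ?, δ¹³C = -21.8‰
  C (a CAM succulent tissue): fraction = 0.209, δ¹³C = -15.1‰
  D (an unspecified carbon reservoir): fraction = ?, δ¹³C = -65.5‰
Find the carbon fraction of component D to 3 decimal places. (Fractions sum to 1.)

Let f_D and f_B be the unknown fractions; fractions sum to 1 so f_D + f_B = 0.350.
Mass balance: Σ fᵢ·δᵢ = δ_bulk ⇒ f_D·(-65.5) + f_B·(-21.8) = -41.0 − (-28.072) = -12.928
Substitute f_B = 0.350 − f_D:
f_D·(-65.5 − -21.8) = -12.928 − 0.350×(-21.8) = -5.298
f_D = -5.298 / -43.7 = 0.1212

0.121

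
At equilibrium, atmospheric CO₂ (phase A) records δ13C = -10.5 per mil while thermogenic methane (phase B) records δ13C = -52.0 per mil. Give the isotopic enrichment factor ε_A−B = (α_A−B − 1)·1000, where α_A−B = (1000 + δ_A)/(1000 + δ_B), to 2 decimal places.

43.78 per mil

α_A−B = (1000 + -10.5) / (1000 + -52.0) = 989.5 / 948.0 = 1.043776
ε_A−B = (1.043776 − 1) × 1000 = 43.776 per mil
(The approximation ε ≈ δ_A − δ_B would give 41.5 per mil.)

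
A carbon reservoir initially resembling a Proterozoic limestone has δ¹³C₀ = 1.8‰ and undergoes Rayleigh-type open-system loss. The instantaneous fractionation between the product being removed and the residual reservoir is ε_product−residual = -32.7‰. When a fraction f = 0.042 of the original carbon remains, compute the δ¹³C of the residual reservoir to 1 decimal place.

Rayleigh residual: δ_res = (δ₀ + 1000)·f^(α−1) − 1000
α = ε/1000 + 1 = 0.96730, so α − 1 = -0.03270
f^(α−1) = 0.042^(-0.03270) = 1.109225
δ_res = (1.8 + 1000) × 1.109225 − 1000 = 1111.222 − 1000 = 111.22‰

111.2‰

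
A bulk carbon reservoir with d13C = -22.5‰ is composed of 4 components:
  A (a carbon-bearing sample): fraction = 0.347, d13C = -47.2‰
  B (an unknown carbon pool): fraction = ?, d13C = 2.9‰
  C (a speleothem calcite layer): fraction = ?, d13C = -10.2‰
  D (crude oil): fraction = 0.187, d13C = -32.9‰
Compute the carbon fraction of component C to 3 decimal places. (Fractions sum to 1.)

0.101

Let f_C and f_B be the unknown fractions; fractions sum to 1 so f_C + f_B = 0.466.
Mass balance: Σ fᵢ·δᵢ = δ_bulk ⇒ f_C·(-10.2) + f_B·(2.9) = -22.5 − (-22.531) = 0.031
Substitute f_B = 0.466 − f_C:
f_C·(-10.2 − 2.9) = 0.031 − 0.466×(2.9) = -1.321
f_C = -1.321 / -13.1 = 0.1008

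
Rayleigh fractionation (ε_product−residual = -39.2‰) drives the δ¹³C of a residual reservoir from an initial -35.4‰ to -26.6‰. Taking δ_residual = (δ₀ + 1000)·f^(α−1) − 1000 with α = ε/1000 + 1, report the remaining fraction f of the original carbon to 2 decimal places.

α − 1 = ε/1000 = -0.0392
(δ_res + 1000)/(δ₀ + 1000) = (-26.6 + 1000)/(-35.4 + 1000) = 973.4/964.6 = 1.009123
f = 1.009123^(1/-0.0392) = exp(ln(1.009123)/-0.0392) = exp(0.00908/-0.0392)
f = exp(-0.2317) = 0.7932

0.79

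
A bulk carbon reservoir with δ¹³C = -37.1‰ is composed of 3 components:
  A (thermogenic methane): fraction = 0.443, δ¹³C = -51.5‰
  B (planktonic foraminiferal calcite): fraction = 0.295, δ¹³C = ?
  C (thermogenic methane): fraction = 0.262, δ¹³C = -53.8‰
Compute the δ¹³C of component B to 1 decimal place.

Isotope mass balance: δ_bulk = Σ fᵢ·δᵢ.
-37.1 = 0.443×(-51.5) + 0.295×δ_B + 0.262×(-53.8)
0.295·δ_B = -37.1 − (-36.910) = -0.190
δ_B = -0.190 / 0.295 = -0.64‰

-0.6‰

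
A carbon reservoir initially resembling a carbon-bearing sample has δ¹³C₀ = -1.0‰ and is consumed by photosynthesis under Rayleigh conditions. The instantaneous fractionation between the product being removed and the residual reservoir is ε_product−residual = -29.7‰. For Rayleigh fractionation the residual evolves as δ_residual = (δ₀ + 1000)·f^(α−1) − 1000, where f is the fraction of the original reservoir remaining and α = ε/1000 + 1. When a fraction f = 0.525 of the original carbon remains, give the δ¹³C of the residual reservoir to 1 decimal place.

18.3‰

Rayleigh residual: δ_res = (δ₀ + 1000)·f^(α−1) − 1000
α = ε/1000 + 1 = 0.97030, so α − 1 = -0.02970
f^(α−1) = 0.525^(-0.02970) = 1.019322
δ_res = (-1.0 + 1000) × 1.019322 − 1000 = 1018.302 − 1000 = 18.30‰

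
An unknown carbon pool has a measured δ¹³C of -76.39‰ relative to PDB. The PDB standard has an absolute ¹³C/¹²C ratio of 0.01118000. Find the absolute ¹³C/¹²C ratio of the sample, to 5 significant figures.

0.010326

R_sample = R_standard × (δ¹³C/1000 + 1)
R_sample = 0.01118000 × (-76.39/1000 + 1) = 0.01118000 × 0.923610
R_sample = 0.0103260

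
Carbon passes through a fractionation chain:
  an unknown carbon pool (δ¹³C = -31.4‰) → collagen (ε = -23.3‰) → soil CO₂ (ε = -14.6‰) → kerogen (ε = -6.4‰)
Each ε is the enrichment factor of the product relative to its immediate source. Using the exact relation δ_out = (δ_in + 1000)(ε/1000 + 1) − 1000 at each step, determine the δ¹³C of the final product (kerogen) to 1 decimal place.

step 1: δ = (-31.40 + 1000)·(-23.3/1000 + 1) − 1000 = -53.97‰
step 2: δ = (-53.97 + 1000)·(-14.6/1000 + 1) − 1000 = -67.78‰
step 3: δ = (-67.78 + 1000)·(-6.4/1000 + 1) − 1000 = -73.75‰

-73.7‰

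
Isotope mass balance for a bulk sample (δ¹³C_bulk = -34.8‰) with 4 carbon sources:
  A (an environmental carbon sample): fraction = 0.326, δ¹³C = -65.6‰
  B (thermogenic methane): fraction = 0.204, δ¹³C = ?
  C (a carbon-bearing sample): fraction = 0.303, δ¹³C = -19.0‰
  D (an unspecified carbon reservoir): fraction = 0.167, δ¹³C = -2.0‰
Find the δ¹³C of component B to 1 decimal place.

Isotope mass balance: δ_bulk = Σ fᵢ·δᵢ.
-34.8 = 0.326×(-65.6) + 0.204×δ_B + 0.303×(-19.0) + 0.167×(-2.0)
0.204·δ_B = -34.8 − (-27.477) = -7.323
δ_B = -7.323 / 0.204 = -35.90‰

-35.9‰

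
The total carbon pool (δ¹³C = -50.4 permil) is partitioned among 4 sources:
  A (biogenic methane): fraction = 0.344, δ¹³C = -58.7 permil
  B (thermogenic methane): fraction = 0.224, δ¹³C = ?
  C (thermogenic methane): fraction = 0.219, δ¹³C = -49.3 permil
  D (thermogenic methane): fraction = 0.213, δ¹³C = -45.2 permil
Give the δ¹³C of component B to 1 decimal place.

-43.7 permil

Isotope mass balance: δ_bulk = Σ fᵢ·δᵢ.
-50.4 = 0.344×(-58.7) + 0.224×δ_B + 0.219×(-49.3) + 0.213×(-45.2)
0.224·δ_B = -50.4 − (-40.617) = -9.783
δ_B = -9.783 / 0.224 = -43.67 permil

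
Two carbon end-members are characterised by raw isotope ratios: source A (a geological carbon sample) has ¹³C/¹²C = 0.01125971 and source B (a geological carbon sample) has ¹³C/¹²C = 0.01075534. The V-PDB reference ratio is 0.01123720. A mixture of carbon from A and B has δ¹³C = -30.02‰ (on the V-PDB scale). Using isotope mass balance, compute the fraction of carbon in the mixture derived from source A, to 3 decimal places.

δ_A = (0.01125971/0.01123720 − 1)×1000 = (1.002003 − 1)×1000 = 2.003‰
δ_B = (0.01075534/0.01123720 − 1)×1000 = (0.957119 − 1)×1000 = -42.881‰
f_A = (δ_mix − δ_B)/(δ_A − δ_B) = (-30.02 − (-42.881))/(2.003 − (-42.881))
f_A = 12.861 / 44.884 = 0.2865

0.287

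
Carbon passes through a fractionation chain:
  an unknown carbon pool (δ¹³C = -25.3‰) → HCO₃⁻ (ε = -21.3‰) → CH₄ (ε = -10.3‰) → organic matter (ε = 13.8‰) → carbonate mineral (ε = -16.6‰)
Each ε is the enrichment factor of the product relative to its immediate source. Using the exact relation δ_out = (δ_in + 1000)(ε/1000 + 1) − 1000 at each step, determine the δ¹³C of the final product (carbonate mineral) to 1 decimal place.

step 1: δ = (-25.30 + 1000)·(-21.3/1000 + 1) − 1000 = -46.06‰
step 2: δ = (-46.06 + 1000)·(-10.3/1000 + 1) − 1000 = -55.89‰
step 3: δ = (-55.89 + 1000)·(13.8/1000 + 1) − 1000 = -42.86‰
step 4: δ = (-42.86 + 1000)·(-16.6/1000 + 1) − 1000 = -58.75‰

-58.7‰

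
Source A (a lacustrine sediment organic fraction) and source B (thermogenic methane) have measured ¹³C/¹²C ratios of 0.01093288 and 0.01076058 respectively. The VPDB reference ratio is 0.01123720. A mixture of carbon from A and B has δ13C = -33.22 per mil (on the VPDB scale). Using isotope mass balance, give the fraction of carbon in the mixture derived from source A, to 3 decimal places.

0.600

δ_A = (0.01093288/0.01123720 − 1)×1000 = (0.972919 − 1)×1000 = -27.081 per mil
δ_B = (0.01076058/0.01123720 − 1)×1000 = (0.957586 − 1)×1000 = -42.414 per mil
f_A = (δ_mix − δ_B)/(δ_A − δ_B) = (-33.22 − (-42.414))/(-27.081 − (-42.414))
f_A = 9.194 / 15.333 = 0.5997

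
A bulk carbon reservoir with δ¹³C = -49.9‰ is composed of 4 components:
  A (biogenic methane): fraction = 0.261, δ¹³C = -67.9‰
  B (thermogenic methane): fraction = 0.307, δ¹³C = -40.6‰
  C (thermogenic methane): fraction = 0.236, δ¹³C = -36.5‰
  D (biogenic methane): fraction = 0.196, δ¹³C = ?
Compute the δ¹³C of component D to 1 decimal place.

Isotope mass balance: δ_bulk = Σ fᵢ·δᵢ.
-49.9 = 0.261×(-67.9) + 0.307×(-40.6) + 0.236×(-36.5) + 0.196×δ_D
0.196·δ_D = -49.9 − (-38.800) = -11.100
δ_D = -11.100 / 0.196 = -56.63‰

-56.6‰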